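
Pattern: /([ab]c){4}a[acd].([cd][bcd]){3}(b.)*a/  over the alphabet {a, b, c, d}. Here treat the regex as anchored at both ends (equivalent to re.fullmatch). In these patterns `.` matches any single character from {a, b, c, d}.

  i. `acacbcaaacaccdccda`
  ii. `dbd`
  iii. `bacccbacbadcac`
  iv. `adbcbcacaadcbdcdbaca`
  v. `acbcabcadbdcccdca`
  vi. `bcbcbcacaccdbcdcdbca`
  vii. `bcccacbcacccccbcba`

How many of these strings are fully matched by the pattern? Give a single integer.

i → no match
ii → no match — must end with `a`
iii → no match — must end with `a`
iv → no match
v → no match
vi → match
vii → no match
Total matched: 1

1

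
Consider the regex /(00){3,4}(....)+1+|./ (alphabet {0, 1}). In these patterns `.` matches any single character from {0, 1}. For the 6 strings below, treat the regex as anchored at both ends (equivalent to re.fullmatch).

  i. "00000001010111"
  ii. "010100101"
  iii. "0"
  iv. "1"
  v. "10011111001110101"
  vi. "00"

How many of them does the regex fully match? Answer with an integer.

2

i → no match
ii → no match
iii → match
iv → match
v → no match
vi → no match
Total matched: 2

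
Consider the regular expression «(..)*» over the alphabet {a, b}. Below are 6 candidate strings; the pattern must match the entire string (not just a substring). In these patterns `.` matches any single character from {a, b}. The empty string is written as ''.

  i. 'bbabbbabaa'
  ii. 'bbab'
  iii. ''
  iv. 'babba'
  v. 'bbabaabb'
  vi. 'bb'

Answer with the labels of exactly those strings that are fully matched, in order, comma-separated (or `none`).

i → match
ii → match
iii → match
iv → no match
v → match
vi → match

i, ii, iii, v, vi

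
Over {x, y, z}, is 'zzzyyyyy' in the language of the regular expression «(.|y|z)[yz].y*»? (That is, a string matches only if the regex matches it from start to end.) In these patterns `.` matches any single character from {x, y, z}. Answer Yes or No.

Yes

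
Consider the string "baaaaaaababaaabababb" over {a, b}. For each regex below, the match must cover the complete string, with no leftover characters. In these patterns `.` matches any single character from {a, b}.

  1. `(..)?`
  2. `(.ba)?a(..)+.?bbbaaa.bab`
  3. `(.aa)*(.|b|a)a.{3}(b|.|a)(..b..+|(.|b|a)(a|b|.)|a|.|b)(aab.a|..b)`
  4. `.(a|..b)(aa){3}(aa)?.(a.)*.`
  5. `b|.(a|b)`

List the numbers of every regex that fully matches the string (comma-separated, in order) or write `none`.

1 → no match
2 → no match — must end with "bab"
3 → match
4 → match
5 → no match

3, 4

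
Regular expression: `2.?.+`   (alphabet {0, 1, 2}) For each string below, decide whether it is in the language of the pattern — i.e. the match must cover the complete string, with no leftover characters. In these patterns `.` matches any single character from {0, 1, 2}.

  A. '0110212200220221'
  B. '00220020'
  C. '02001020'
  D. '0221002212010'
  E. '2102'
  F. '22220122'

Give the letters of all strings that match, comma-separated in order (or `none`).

E, F

A → no match — must start with '2'
B → no match — must start with '2'
C → no match — must start with '2'
D → no match — must start with '2'
E → match
F → match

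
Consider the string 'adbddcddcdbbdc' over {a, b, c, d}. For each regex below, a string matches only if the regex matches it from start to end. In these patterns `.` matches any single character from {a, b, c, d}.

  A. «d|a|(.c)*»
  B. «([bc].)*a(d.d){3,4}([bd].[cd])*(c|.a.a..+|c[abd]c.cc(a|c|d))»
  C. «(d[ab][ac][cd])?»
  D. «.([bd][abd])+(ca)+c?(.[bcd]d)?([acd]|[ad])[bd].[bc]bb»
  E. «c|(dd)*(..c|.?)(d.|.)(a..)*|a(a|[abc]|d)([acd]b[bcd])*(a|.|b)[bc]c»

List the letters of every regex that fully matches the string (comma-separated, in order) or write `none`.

A → no match
B → match
C → no match
D → no match — must end with 'bb'
E → no match

B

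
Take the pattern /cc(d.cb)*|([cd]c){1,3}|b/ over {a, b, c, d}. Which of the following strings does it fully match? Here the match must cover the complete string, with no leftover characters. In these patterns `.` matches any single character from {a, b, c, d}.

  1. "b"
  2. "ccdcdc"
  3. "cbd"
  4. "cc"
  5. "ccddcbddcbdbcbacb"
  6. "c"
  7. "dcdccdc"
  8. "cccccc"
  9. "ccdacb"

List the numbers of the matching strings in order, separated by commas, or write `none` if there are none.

1 → match
2 → match
3 → no match
4 → match
5 → no match
6 → no match
7 → no match
8 → match
9 → match

1, 2, 4, 8, 9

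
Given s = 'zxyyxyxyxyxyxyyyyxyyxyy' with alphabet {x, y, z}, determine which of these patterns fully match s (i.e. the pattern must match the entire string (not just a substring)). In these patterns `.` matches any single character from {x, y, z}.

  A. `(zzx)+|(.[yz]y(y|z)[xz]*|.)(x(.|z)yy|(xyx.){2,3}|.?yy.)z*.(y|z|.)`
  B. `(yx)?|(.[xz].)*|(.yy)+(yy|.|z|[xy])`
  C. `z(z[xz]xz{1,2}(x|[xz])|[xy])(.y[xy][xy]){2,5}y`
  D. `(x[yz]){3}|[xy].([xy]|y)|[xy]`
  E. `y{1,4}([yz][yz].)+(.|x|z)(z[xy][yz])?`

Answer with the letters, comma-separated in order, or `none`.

C

A → no match
B → no match
C → match
D → no match
E → no match — must start with 'y'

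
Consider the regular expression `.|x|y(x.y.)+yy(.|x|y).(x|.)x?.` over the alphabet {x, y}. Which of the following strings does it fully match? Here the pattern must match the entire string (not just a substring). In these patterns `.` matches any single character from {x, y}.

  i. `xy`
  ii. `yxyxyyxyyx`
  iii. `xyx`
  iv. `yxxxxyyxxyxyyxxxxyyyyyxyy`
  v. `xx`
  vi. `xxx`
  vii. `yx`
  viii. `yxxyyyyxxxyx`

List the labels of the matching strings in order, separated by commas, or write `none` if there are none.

none

i → no match
ii → no match
iii → no match
iv → no match
v → no match
vi → no match
vii → no match
viii → no match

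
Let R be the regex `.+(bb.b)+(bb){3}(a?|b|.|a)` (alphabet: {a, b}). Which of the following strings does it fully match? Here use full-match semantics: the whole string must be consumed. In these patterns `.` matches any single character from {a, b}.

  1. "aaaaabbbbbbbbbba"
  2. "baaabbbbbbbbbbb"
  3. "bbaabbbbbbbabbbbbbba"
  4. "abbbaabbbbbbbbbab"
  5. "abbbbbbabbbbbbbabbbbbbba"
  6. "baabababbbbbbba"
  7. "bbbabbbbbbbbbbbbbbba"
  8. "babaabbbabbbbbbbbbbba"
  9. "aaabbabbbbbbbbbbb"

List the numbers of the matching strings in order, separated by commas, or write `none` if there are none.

1 → match
2 → match
3 → match
4 → no match
5 → match
6 → no match
7 → match
8 → match
9 → match

1, 2, 3, 5, 7, 8, 9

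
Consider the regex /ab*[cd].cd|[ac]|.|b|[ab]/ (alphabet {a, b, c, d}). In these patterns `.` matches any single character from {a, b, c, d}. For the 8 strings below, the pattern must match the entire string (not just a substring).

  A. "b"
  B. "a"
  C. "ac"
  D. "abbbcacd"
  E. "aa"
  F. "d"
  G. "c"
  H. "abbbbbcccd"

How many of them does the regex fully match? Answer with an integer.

6

A → match
B → match
C → no match
D → match
E → no match
F → match
G → match
H → match
Total matched: 6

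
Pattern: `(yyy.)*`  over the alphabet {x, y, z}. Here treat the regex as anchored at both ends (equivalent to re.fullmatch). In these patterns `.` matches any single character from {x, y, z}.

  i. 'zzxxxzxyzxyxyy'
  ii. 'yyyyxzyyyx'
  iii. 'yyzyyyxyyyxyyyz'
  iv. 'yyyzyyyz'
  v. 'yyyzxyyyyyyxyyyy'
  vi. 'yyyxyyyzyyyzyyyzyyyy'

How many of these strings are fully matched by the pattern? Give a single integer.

2

i → no match
ii. 'yyyyxzyyyx' → no match
iii → no match
iv. 'yyyzyyyz' → match
v → no match
vi → match
Total matched: 2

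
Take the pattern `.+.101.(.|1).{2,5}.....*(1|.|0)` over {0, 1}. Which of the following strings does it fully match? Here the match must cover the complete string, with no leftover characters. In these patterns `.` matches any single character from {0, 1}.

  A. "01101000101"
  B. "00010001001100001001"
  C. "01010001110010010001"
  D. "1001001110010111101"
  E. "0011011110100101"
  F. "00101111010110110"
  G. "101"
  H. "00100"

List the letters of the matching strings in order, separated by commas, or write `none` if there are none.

A. "01101000101" → no match
B → no match
C → no match
D → no match
E → match
F → match
G. "101" → no match
H. "00100" → no match

E, F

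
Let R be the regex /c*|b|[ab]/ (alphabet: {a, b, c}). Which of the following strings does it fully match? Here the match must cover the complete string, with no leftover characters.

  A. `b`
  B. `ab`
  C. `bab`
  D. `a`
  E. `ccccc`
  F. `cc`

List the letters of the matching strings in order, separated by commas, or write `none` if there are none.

A, D, E, F

A → match
B → no match
C → no match
D → match
E → match
F → match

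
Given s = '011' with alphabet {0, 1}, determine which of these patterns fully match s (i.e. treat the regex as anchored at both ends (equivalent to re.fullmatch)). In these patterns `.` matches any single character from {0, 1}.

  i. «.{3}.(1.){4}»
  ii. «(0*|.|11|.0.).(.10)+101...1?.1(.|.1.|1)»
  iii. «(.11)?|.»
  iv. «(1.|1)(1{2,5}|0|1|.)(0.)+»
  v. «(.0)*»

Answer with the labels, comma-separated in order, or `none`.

i → no match
ii → no match
iii → match
iv → no match — must start with '1'
v → no match

iii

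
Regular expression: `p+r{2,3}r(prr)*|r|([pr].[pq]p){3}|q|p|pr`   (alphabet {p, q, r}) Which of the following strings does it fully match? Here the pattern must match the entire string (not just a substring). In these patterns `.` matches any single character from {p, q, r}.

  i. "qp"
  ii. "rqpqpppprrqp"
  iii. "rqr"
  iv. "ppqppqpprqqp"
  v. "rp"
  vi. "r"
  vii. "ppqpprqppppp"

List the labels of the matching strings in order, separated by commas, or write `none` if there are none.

i → no match
ii → no match
iii → no match
iv → match
v → no match
vi → match
vii → match

iv, vi, vii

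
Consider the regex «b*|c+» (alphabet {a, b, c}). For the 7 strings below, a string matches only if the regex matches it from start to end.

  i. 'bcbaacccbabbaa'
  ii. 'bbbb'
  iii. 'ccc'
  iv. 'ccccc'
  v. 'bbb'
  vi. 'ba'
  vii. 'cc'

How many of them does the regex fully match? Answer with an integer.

i → no match
ii → match
iii → match
iv → match
v → match
vi → no match
vii → match
Total matched: 5

5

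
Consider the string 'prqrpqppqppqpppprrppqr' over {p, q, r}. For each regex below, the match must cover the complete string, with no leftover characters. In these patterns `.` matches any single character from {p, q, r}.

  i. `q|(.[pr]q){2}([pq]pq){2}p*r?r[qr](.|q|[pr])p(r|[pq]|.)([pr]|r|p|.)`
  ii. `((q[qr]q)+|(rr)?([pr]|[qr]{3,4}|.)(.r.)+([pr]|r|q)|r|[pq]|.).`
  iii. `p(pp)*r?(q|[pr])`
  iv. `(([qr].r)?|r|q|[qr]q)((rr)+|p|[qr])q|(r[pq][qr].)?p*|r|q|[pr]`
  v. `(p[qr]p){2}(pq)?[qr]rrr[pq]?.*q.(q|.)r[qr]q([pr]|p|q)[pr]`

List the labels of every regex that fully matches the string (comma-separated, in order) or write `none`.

i

i → match
ii → no match
iii → no match
iv → no match
v → no match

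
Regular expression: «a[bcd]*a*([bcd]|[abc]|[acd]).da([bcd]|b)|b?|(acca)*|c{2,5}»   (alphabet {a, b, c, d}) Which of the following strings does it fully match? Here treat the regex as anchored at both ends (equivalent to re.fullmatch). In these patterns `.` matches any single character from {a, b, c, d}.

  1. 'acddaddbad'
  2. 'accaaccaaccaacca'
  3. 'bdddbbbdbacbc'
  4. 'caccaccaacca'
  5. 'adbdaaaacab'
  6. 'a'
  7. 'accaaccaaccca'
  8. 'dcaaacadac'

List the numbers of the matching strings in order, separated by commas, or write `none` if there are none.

1 → no match
2 → match
3 → no match
4 → no match
5 → no match
6 → no match
7 → no match
8 → no match

2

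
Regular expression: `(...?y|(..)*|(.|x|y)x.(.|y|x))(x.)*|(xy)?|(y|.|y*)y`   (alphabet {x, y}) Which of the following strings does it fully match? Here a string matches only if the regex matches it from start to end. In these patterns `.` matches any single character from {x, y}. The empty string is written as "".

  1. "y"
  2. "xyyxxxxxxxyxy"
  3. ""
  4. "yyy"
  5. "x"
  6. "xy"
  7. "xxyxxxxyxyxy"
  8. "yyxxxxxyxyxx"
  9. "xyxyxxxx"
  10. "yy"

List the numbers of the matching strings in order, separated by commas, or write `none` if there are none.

1 → match
2 → match
3 → match
4 → match
5 → no match
6 → match
7 → match
8 → match
9 → match
10 → match

1, 2, 3, 4, 6, 7, 8, 9, 10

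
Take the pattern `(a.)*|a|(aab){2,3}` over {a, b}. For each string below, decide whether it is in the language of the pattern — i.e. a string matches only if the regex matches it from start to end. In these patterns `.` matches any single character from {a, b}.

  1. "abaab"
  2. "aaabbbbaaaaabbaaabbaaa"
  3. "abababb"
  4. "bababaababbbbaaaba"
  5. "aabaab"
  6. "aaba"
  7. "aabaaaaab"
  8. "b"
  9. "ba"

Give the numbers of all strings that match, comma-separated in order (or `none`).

5

1 → no match
2 → no match
3 → no match
4 → no match
5 → match
6 → no match
7 → no match
8 → no match
9 → no match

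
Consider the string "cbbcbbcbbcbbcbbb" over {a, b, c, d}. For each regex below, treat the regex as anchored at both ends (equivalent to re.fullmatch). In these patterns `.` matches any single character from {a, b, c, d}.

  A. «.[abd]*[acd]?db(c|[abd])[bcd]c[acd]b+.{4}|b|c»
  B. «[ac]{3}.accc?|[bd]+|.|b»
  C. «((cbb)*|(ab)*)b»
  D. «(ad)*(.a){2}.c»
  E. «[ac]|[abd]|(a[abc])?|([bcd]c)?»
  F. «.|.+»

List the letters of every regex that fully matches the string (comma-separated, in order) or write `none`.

A → no match
B → no match
C → match
D → no match — must end with "c"
E → no match
F → match

C, F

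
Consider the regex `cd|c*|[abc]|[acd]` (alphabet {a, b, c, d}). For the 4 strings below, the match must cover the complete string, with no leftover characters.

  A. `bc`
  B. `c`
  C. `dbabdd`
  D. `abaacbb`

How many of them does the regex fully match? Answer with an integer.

A → no match
B → match
C → no match
D → no match
Total matched: 1

1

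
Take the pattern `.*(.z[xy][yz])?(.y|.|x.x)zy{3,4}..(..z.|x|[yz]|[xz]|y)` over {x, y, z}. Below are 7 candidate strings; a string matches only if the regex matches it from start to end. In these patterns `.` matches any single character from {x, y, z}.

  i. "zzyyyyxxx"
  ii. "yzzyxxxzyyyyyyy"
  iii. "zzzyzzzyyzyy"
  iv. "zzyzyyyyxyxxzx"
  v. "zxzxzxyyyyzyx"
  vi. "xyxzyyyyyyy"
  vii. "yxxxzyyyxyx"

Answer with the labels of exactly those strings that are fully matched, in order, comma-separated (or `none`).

i, ii, iv, vi, vii

i. "zzyyyyxxx" → match
ii → match
iii. "zzzyzzzyyzyy" → no match
iv → match
v → no match
vi. "xyxzyyyyyyy" → match
vii. "yxxxzyyyxyx" → match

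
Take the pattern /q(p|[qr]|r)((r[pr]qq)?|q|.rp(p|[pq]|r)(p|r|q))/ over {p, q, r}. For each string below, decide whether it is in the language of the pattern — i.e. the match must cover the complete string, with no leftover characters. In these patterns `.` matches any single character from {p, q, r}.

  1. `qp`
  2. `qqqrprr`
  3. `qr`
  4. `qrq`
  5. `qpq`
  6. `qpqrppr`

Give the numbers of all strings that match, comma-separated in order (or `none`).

1. `qp` → match
2. `qqqrprr` → match
3. `qr` → match
4. `qrq` → match
5. `qpq` → match
6. `qpqrppr` → match

1, 2, 3, 4, 5, 6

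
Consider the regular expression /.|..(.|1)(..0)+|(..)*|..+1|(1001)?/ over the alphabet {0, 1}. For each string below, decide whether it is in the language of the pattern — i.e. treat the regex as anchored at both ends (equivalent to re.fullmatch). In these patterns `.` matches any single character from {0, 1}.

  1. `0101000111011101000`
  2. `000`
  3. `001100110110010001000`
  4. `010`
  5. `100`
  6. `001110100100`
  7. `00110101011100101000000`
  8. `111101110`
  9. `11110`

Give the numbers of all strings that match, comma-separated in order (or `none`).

6

1 → no match
2. `000` → no match
3 → no match
4. `010` → no match
5. `100` → no match
6. `001110100100` → match
7 → no match
8. `111101110` → no match
9. `11110` → no match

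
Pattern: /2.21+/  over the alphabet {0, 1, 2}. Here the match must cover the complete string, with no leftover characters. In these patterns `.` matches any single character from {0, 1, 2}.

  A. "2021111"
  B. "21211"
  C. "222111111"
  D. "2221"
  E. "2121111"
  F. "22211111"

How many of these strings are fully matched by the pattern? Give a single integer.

A → match
B → match
C → match
D → match
E → match
F → match
Total matched: 6

6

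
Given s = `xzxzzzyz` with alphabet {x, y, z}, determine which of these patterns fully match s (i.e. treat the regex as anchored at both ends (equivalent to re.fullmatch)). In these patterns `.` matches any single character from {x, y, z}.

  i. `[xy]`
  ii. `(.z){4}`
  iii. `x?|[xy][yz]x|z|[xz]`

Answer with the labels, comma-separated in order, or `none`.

ii

i → no match
ii → match
iii → no match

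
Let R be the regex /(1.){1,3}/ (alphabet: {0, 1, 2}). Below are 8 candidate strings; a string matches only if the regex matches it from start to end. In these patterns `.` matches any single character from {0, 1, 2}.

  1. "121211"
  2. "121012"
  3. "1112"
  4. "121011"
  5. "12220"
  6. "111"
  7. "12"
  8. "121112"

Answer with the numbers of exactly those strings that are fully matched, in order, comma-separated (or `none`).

1, 2, 3, 4, 7, 8

1. "121211" → match
2. "121012" → match
3. "1112" → match
4. "121011" → match
5. "12220" → no match
6. "111" → no match
7. "12" → match
8. "121112" → match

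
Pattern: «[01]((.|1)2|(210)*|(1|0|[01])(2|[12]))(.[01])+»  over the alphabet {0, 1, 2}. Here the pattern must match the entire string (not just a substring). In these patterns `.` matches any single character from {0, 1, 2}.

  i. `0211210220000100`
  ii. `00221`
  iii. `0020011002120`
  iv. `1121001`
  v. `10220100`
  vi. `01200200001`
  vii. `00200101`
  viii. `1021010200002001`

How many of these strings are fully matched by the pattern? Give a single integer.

i → no match
ii. `00221` → match
iii → match
iv. `1121001` → match
v. `10220100` → no match
vi. `01200200001` → match
vii. `00200101` → no match
viii → no match
Total matched: 4

4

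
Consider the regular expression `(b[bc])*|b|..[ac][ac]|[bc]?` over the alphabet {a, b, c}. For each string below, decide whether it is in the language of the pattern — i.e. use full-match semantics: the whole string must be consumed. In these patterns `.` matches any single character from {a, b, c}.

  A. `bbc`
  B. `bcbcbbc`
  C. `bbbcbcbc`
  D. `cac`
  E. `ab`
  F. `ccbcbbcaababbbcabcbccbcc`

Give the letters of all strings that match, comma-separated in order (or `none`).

A. `bbc` → no match
B. `bcbcbbc` → no match
C. `bbbcbcbc` → match
D. `cac` → no match
E. `ab` → no match
F → no match

C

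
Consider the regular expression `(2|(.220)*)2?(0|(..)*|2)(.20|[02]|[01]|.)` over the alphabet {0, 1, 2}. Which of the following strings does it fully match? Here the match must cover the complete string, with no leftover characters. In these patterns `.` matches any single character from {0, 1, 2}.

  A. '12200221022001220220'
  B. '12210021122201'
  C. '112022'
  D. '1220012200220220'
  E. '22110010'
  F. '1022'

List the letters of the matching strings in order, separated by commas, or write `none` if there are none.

E

A → no match
B → no match
C → no match
D → no match
E → match
F → no match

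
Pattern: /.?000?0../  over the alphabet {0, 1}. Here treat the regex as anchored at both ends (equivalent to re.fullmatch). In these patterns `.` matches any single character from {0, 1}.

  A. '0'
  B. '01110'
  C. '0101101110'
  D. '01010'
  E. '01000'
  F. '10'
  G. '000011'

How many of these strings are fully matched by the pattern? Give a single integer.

1

A → no match
B → no match
C → no match
D → no match
E → no match
F → no match
G → match
Total matched: 1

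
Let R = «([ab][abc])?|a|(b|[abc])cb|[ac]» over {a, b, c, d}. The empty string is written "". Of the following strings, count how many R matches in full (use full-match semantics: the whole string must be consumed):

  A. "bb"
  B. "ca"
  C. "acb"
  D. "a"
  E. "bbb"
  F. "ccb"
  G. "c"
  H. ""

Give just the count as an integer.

6

A → match
B → no match
C → match
D → match
E → no match
F → match
G → match
H → match
Total matched: 6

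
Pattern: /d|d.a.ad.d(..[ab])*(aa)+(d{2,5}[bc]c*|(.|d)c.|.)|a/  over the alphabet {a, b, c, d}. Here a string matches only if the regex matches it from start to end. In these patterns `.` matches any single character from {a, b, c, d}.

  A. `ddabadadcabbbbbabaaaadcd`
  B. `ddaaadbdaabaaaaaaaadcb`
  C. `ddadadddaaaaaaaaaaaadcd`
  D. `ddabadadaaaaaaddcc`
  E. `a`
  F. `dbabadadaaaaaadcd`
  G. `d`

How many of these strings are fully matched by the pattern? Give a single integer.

A → match
B → match
C → match
D → match
E → match
F → match
G → match
Total matched: 7

7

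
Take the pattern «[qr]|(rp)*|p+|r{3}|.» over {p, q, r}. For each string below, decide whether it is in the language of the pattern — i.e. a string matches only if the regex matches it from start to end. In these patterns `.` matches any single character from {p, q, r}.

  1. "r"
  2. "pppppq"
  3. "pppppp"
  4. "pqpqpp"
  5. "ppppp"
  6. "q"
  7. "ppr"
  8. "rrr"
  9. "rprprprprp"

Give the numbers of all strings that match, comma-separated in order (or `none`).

1 → match
2 → no match
3 → match
4 → no match
5 → match
6 → match
7 → no match
8 → match
9 → match

1, 3, 5, 6, 8, 9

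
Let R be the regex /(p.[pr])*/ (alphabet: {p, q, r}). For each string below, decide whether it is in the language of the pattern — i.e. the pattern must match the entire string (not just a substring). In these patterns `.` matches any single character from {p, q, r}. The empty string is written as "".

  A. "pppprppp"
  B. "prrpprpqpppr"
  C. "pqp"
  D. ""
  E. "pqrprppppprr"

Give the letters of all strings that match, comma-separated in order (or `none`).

A. "pppprppp" → no match
B. "prrpprpqpppr" → match
C. "pqp" → match
D. "" → match
E. "pqrprppppprr" → match

B, C, D, E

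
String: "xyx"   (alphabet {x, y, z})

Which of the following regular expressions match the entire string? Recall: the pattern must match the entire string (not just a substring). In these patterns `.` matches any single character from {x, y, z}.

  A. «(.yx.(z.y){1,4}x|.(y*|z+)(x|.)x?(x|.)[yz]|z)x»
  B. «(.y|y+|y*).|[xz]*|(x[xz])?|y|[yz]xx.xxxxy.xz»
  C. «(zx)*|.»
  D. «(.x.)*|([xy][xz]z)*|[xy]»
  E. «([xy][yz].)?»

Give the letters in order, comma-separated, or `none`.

B, E

A → no match
B → match
C → no match
D → no match
E → match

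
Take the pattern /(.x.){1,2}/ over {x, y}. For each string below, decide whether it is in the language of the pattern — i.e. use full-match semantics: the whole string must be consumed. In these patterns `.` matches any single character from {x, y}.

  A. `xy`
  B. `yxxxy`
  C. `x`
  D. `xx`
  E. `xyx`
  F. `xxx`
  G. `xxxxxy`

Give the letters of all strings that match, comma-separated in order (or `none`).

F, G

A → no match
B → no match
C → no match
D → no match
E → no match
F → match
G → match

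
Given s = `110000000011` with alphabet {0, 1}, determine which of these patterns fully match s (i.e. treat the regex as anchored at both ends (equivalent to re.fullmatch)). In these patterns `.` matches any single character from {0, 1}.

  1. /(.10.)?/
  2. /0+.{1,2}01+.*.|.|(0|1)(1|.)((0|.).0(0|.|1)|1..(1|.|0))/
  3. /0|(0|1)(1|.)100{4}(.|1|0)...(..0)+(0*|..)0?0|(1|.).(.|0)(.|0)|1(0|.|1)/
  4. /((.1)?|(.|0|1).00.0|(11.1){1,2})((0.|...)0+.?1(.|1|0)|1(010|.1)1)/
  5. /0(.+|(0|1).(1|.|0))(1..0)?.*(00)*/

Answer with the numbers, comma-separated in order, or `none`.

1 → no match
2 → no match
3 → no match
4 → match
5 → no match — must start with `0`

4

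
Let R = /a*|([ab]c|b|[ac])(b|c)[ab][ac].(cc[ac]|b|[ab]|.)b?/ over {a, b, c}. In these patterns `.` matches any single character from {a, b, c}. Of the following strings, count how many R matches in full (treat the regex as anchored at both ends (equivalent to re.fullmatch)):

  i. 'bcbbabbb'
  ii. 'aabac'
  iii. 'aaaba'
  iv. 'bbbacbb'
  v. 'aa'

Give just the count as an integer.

3

i → match
ii → no match
iii → no match
iv → match
v → match
Total matched: 3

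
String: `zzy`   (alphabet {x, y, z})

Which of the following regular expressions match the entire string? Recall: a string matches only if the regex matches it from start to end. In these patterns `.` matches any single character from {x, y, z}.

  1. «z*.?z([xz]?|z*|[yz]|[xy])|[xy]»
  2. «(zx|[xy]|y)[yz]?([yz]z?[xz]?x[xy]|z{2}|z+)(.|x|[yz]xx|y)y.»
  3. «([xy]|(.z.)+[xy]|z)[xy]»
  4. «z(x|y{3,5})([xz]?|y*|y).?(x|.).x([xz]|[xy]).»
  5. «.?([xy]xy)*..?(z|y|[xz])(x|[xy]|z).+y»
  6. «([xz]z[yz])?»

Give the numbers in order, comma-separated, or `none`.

1 → match
2 → no match
3 → no match
4 → no match
5 → no match
6 → match

1, 6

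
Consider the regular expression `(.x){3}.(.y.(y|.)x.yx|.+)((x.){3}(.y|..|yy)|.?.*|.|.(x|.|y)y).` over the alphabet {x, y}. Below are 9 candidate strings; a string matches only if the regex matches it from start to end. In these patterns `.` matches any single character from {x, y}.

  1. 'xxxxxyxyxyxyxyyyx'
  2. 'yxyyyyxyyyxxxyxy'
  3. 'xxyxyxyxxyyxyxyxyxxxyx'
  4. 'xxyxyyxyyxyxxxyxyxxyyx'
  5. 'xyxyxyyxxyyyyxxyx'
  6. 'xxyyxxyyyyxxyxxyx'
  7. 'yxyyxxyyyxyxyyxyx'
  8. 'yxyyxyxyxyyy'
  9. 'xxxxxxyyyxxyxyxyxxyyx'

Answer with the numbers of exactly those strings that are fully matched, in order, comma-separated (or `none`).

1 → no match
2 → no match
3 → match
4 → no match
5 → no match
6 → no match
7 → no match
8 → no match
9 → match

3, 9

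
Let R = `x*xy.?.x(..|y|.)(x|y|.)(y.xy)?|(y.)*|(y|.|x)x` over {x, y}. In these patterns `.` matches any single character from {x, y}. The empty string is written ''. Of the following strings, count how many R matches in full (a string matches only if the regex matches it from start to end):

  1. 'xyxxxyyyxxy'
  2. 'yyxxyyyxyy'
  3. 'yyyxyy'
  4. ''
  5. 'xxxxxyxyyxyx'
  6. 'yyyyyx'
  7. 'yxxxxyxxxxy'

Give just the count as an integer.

1 → match
2 → no match
3 → match
4 → match
5 → no match
6 → match
7 → no match
Total matched: 4

4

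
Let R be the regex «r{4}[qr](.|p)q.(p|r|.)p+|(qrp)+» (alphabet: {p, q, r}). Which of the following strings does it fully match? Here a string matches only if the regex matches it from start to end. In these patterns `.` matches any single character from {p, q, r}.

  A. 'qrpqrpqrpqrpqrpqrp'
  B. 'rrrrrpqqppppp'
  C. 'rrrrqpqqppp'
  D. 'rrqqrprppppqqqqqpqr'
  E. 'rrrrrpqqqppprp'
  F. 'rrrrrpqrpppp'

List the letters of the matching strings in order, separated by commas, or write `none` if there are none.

A, B, C, F

A → match
B → match
C. 'rrrrqpqqppp' → match
D → no match
E → no match
F. 'rrrrrpqrpppp' → match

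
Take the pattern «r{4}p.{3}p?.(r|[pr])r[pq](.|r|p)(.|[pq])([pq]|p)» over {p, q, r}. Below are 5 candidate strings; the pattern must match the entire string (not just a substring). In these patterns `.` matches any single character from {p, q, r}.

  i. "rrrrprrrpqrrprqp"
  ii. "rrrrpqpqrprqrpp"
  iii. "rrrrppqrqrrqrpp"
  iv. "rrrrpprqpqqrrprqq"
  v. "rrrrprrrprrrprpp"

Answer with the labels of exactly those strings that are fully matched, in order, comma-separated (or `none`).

i, ii, iii, v

i → match
ii → match
iii → match
iv → no match
v → match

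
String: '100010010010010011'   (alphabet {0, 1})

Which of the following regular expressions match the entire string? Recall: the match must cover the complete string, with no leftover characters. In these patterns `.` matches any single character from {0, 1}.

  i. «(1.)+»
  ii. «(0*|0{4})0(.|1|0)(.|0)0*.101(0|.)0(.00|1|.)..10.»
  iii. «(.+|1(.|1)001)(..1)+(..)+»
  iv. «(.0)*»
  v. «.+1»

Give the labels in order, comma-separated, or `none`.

i → no match
ii → no match
iii → match
iv → no match
v → match

iii, v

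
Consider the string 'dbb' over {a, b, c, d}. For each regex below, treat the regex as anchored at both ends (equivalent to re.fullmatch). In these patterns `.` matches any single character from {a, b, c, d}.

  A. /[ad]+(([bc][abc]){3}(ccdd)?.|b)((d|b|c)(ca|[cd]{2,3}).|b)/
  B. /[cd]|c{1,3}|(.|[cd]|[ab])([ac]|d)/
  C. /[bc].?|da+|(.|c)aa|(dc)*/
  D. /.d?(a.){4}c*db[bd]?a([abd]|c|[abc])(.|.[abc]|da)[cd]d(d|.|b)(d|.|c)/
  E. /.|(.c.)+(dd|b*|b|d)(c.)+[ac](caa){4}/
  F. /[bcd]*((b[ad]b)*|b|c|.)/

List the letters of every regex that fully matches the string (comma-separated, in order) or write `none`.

A → match
B → no match
C → no match
D → no match
E → no match
F → match

A, F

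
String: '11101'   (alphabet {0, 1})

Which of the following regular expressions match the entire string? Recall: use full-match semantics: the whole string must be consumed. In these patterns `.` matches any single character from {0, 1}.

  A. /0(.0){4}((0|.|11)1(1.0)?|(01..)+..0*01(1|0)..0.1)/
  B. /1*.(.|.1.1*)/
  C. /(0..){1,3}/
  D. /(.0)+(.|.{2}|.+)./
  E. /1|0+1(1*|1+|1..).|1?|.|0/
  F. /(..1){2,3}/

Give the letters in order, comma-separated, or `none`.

B

A → no match — must start with '0'
B → match
C → no match — must start with '0'
D → no match
E → no match
F → no match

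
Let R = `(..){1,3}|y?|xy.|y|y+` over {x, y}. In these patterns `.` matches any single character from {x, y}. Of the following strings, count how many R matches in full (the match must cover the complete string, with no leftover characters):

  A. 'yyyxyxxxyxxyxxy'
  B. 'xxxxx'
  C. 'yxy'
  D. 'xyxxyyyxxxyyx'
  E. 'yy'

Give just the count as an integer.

A → no match
B → no match
C → no match
D → no match
E → match
Total matched: 1

1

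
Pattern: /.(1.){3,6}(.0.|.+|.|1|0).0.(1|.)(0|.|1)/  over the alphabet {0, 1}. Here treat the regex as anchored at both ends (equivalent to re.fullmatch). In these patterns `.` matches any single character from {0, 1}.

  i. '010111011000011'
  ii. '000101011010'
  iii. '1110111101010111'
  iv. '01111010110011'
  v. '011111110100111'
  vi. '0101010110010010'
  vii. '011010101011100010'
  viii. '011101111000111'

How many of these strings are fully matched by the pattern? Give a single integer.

4

i → match
ii → no match
iii → no match
iv → no match
v → match
vi → match
vii → no match
viii → match
Total matched: 4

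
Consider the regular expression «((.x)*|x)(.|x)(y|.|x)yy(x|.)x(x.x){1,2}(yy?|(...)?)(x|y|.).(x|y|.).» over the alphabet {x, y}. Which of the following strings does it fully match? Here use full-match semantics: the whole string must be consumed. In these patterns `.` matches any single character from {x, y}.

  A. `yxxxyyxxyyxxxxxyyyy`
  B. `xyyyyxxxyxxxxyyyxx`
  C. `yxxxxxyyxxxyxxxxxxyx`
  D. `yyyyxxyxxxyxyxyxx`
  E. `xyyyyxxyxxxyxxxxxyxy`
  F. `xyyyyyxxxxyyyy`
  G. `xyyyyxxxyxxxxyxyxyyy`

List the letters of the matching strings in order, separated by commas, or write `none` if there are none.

B, C, F, G

A → no match
B → match
C → match
D → no match
E → no match
F → match
G → match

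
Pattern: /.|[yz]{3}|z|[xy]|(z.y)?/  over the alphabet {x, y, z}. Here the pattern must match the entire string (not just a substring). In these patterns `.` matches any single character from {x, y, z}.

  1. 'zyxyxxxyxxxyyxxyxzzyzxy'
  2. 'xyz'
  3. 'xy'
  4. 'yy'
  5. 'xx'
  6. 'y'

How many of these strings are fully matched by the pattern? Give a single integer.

1

1 → no match
2. 'xyz' → no match
3. 'xy' → no match
4. 'yy' → no match
5. 'xx' → no match
6. 'y' → match
Total matched: 1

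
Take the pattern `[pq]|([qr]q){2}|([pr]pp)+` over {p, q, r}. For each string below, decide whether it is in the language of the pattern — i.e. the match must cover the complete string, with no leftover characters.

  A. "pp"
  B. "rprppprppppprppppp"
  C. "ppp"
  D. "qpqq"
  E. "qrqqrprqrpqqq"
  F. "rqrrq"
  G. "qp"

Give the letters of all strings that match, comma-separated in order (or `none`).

A → no match
B → no match
C → match
D → no match
E → no match
F → no match
G → no match

C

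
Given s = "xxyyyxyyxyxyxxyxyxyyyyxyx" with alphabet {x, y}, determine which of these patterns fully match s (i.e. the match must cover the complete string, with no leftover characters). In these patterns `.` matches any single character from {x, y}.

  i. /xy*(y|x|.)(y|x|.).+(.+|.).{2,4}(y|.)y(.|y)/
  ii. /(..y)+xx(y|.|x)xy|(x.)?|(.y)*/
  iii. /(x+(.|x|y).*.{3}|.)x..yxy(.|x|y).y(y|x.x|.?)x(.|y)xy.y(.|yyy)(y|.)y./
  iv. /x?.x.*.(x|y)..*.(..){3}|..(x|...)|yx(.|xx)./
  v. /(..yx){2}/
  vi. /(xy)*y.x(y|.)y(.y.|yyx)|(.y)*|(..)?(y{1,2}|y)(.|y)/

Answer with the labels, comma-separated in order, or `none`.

i → match
ii → no match
iii → match
iv → match
v → no match
vi → no match

i, iii, iv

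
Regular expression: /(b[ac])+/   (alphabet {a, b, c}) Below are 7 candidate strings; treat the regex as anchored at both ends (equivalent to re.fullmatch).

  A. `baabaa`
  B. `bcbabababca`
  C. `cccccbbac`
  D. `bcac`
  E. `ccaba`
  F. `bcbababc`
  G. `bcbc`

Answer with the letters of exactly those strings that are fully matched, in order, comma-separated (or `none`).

F, G

A → no match
B → no match
C → no match — must start with `b`
D → no match
E → no match — must start with `b`
F → match
G → match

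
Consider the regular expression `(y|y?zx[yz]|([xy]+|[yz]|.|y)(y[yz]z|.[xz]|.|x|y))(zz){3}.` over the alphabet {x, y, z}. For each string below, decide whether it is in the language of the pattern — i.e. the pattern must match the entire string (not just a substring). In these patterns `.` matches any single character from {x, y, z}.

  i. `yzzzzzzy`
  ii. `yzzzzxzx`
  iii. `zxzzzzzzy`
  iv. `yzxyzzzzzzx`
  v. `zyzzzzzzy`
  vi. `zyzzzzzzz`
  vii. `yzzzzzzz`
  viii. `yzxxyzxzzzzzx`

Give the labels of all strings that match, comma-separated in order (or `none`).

i → match
ii → no match
iii → match
iv → match
v → match
vi → match
vii → match
viii → no match

i, iii, iv, v, vi, vii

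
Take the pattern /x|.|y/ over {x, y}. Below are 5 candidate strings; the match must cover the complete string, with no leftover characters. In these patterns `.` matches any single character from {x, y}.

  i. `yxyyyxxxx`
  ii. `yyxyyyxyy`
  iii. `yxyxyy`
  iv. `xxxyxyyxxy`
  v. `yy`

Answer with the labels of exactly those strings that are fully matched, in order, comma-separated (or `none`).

i → no match
ii → no match
iii → no match
iv → no match
v → no match

none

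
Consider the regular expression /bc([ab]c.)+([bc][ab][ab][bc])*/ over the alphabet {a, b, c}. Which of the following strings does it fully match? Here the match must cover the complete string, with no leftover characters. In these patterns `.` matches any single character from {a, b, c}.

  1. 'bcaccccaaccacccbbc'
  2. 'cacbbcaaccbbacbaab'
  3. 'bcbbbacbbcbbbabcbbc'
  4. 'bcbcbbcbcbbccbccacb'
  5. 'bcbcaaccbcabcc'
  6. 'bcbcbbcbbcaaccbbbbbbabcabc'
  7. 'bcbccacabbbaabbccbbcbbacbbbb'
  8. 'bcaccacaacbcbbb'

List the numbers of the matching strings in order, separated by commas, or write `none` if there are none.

1 → no match
2 → no match — must start with 'bc'
3 → no match
4 → no match
5 → match
6 → match
7 → no match
8 → match

5, 6, 8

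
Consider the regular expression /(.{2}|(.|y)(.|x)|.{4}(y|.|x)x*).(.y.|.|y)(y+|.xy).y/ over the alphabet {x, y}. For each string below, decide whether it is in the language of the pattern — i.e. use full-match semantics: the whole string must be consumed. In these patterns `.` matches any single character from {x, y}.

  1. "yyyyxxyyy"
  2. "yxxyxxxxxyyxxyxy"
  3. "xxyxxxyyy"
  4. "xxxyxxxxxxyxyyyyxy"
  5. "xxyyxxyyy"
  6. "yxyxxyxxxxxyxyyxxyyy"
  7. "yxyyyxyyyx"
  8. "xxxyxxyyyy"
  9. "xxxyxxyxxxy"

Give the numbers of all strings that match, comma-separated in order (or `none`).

1. "yyyyxxyyy" → match
2 → match
3. "xxyxxxyyy" → match
4 → match
5. "xxyyxxyyy" → match
6 → no match
7. "yxyyyxyyyx" → no match — must end with "y"
8. "xxxyxxyyyy" → match
9. "xxxyxxyxxxy" → no match

1, 2, 3, 4, 5, 8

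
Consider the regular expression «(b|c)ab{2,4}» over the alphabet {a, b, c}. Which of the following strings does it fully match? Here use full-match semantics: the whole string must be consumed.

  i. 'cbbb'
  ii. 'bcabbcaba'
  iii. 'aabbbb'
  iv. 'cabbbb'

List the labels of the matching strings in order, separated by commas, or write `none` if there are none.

i → no match
ii → no match — must end with 'b'
iii → no match
iv → match

iv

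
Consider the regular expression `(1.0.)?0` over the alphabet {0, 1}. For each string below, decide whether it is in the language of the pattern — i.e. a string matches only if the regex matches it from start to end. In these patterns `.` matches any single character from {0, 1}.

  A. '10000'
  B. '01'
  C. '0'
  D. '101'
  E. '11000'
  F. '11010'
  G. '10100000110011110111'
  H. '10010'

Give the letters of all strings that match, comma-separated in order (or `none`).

A → match
B → no match — must end with '0'
C → match
D → no match — must end with '0'
E → match
F → match
G → no match — must end with '0'
H → match

A, C, E, F, H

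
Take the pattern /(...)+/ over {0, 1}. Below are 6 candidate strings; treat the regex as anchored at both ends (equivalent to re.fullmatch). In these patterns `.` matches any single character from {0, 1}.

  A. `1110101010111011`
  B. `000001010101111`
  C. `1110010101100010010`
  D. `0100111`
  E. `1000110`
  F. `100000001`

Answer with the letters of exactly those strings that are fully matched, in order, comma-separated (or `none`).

B, F

A → no match
B → match
C → no match
D → no match
E → no match
F → match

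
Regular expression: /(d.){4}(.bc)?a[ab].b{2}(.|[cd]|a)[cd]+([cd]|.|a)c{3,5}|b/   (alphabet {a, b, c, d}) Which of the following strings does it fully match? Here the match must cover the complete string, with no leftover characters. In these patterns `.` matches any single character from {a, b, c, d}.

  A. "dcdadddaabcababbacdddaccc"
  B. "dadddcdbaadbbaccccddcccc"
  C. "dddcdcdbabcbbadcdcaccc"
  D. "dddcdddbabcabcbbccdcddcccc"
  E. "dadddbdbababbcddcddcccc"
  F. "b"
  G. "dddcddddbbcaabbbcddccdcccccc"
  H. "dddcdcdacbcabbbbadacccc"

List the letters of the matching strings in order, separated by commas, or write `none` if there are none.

A → match
B → match
C → match
D → match
E → match
F → match
G → match
H → match

A, B, C, D, E, F, G, H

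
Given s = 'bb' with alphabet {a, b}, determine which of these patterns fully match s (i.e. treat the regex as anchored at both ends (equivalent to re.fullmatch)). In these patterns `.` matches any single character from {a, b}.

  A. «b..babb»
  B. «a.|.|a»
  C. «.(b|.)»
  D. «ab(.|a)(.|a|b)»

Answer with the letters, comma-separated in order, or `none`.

A → no match — must end with 'babb'
B → no match
C → match
D → no match — must start with 'ab'

C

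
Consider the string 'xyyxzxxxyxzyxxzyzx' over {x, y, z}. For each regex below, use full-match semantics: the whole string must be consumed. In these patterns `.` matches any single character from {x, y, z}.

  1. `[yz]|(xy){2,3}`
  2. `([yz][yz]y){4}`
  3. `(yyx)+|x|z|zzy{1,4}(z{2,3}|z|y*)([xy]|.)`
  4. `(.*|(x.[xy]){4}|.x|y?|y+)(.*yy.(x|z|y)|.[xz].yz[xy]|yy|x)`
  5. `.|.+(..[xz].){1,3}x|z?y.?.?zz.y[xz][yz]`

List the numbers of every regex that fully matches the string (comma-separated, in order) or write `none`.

4

1 → no match
2 → no match — must end with 'y'
3 → no match
4 → match
5 → no match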